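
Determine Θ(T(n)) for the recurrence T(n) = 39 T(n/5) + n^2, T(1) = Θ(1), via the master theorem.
T(n) = Θ(n^(log_5 39))

Master theorem: compare f(n) = n^2 to n^(log_5 39) where log_5 39 ≈ 2.276. Since 2 < log_5 39, we have f(n) = O(n^(log_5 39 − ε)) for some ε > 0 — Case 1. Hence T(n) = Θ(n^(log_5 39)).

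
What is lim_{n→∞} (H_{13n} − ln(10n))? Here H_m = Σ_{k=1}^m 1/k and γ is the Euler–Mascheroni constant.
lim = ln(13/10) + γ

By Euler-Maclaurin, H_m = ln m + γ + O(1/m). So
  H_{13n} − ln(10n) = ln(13n) + γ − ln(10n) + O(1/n)
                       = ln(13/10) + γ + O(1/n).
Hence the limit is ln(13/10) + γ.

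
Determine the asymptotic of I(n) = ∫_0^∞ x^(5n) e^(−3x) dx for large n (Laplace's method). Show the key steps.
I(n) ~ (sqrt(2π·5n) / 3) · (5n/(3e))^(5n)

Write the integrand as exp(5n ln x − 3x) and set f(x) = 5n ln x − 3x. Then f'(x) = 5n/x − 3 = 0 at x* = 5n/3, and f''(x*) = −5n/x*^2 = −3^2/(5n). Laplace's method (interior maximum) gives
  I(n) ~ e^(f(x*)) · sqrt(2π / |f''(x*)|)
        = exp(5n ln(5n/3) − 5n) · sqrt(2π · 5n / 3^2)
        = (5n/3)^(5n) e^(−5n) · sqrt(2π·5n) / 3
        = (sqrt(2π·5n) / 3) · (5n/(3e))^(5n).
This matches Γ(5n+1)/3^(5n+1) with Stirling applied to Γ.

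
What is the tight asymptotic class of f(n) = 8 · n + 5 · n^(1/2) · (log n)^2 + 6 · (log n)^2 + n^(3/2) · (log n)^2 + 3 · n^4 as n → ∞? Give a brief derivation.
f(n) ∈ Θ(n^4)

Compare the terms by growth order. For large n, n^a · (log n)^b dominates n^a' · (log n)^b' iff a > a', or (a = a' and b > b'). Ranking the 5 terms shows the dominant one is 3 · n^4. Hence f(n) ∈ Θ(n^4).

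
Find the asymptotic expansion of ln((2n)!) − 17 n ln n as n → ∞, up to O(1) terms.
ln((2n)!) − 17 n ln n = −15 n ln n + 2(ln 2 − 1) n + (1/2) ln(2π·2n) + O(1/n)

Stirling: ln((2n)!) = 2n ln(2n) − 2n + (1/2) ln(2π·2n) + O(1/n).
Expand 2n ln(2n) = 2n (ln n + ln 2) = 2n ln n + 2n ln 2.
Subtract 17n ln n: leading term is (2 − 17) n ln n = −15 n ln n. The next term is 2n ln 2 − 2n = 2(ln 2 − 1) n. Then the (1/2) ln(2π·2n) correction.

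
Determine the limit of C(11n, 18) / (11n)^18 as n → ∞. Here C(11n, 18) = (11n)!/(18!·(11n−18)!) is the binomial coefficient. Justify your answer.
lim = 1/18! = 1/6402373705728000

With N = 11n → ∞: C(N, 18) / N^18 = [N(N−1)…(N−17)] / (18! · N^18) = (1/18!) · 1 · (1 − 1/(11n)) · … · (1 − 17/(11n)). Each factor → 1 as N → ∞, so the limit is 1/18! = 1/6402373705728000.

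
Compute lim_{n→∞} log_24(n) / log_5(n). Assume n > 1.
lim = ln(5) / ln(24) = log_24(5)

Change of base: log_24(n) = ln n / ln 24 and log_5(n) = ln n / ln 5. The ratio is (ln n / ln 24) · (ln 5 / ln n) = ln 5 / ln 24, a constant independent of n. So the limit is ln 5 / ln 24 = log_24(5).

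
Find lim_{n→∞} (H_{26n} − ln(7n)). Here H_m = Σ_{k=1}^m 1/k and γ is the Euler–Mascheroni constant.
lim = ln(26/7) + γ

By Euler-Maclaurin, H_m = ln m + γ + O(1/m). So
  H_{26n} − ln(7n) = ln(26n) + γ − ln(7n) + O(1/n)
                       = ln(26/7) + γ + O(1/n).
Hence the limit is ln(26/7) + γ.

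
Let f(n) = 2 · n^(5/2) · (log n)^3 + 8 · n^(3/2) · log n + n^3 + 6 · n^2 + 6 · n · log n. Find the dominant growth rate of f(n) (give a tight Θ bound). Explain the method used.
f(n) ∈ Θ(n^3)

Compare the terms by growth order. For large n, n^a · (log n)^b dominates n^a' · (log n)^b' iff a > a', or (a = a' and b > b'). Ranking the 5 terms shows the dominant one is n^3. Hence f(n) ∈ Θ(n^3).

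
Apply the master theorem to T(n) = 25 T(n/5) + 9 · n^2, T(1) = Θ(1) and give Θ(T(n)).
T(n) = Θ(n^2 log n)

log_5 25 = 2, and f(n) = 9 · n^2 = Θ(n^(log_5 25)). This is Case 2 of the master theorem: T(n) = Θ(f(n) · log n) = Θ(n^2 log n).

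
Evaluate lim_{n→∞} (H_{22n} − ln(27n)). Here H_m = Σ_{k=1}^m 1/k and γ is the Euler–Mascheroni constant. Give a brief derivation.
lim = ln(22/27) + γ

By Euler-Maclaurin, H_m = ln m + γ + O(1/m). So
  H_{22n} − ln(27n) = ln(22n) + γ − ln(27n) + O(1/n)
                       = ln(22/27) + γ + O(1/n).
Hence the limit is ln(22/27) + γ.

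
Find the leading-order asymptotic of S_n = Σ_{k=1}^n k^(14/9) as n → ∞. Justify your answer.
S_n ~ (9/23) · n^(23/9)

Integral comparison: Σ_{k=1}^n k^(14/9) = ∫_0^n x^(14/9) dx + O(n^(14/9)). The integral is n^(1 + 14/9) / (1 + 14/9) = n^((14+9)/9) / ((14+9)/9) = (9/23) · n^(23/9).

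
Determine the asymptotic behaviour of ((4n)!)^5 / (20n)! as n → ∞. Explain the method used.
((4n)!)^5/(20n)! ~ ((2π·4n)^(4/2) / sqrt(5)) · 5^(−5·4n)  →  0

Write N = 4n. Stirling: N! ~ sqrt(2π N)(N/e)^N and (5N)! ~ sqrt(2π·5N)·(5N/e)^(5N).
  (N!)^5/(5N)! ~ (2π N)^(5/2) (N/e)^(5N) / [sqrt(2π·5N) (5N/e)^(5N)]
     = (2π N)^(5/2) / sqrt(2π·5N) · (N/(5N))^(5N)
     = (2π N)^((5−1)/2) / sqrt(5) · 5^(−5N).
Since 5^5 > 1, the factor 5^(−5N) decays exponentially, so the ratio → 0. Substituting N = 4n gives the stated form.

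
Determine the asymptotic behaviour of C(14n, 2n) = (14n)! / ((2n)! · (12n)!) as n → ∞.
C(14n, 2n) ~ (823543/46656)^(2n) · sqrt(7/(12π·2n))

Write N = 2n. Apply Stirling to each factorial:
  (7N)! ~ sqrt(2π·7N) · (7N/e)^(7N),
  N! ~ sqrt(2π N) · (N/e)^N,
  (6N)! ~ sqrt(2π·6N) · (6N/e)^(6N).
The exponential factors combine to (7N)^(7N) / (N^N · (6N)^(6N)) = 7^(7N)/6^(6N) = (7^7/6^6)^N = (823543/46656)^N.
The square-root prefactors combine to sqrt(2π·7N) / (sqrt(2π N)·sqrt(2π·6N)) = sqrt(7 / (2π·6·N)) = sqrt(7/(12π·2n)).
Substituting N = 2n: C(14n, 2n) ~ (823543/46656)^(2n) · sqrt(7/(12π·2n)).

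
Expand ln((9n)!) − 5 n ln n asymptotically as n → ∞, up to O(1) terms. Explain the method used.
ln((9n)!) − 5 n ln n = 4 n ln n + 9(ln 9 − 1) n + (1/2) ln(2π·9n) + O(1/n)

Stirling: ln((9n)!) = 9n ln(9n) − 9n + (1/2) ln(2π·9n) + O(1/n).
Expand 9n ln(9n) = 9n (ln n + ln 9) = 9n ln n + 9n ln 9.
Subtract 5n ln n: leading term is (9 − 5) n ln n = 4 n ln n. The next term is 9n ln 9 − 9n = 9(ln 9 − 1) n. Then the (1/2) ln(2π·9n) correction.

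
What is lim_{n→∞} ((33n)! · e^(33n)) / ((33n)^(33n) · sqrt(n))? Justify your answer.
lim = sqrt(2π·33)

Stirling: (33n)! ~ sqrt(2π·33n) · (33n/e)^(33n). Hence
  (33n)! · e^(33n) / (33n)^(33n) ~ sqrt(2π·33n).
Dividing by sqrt(n): sqrt(2π·33n) / sqrt(n) = sqrt(2π·33) · n^((1−1)/2), so the limit is sqrt(2π·33).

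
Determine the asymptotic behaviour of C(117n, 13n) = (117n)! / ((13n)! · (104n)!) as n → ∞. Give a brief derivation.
C(117n, 13n) ~ (387420489/16777216)^(13n) · sqrt(9/(16π·13n))

Write N = 13n. Apply Stirling to each factorial:
  (9N)! ~ sqrt(2π·9N) · (9N/e)^(9N),
  N! ~ sqrt(2π N) · (N/e)^N,
  (8N)! ~ sqrt(2π·8N) · (8N/e)^(8N).
The exponential factors combine to (9N)^(9N) / (N^N · (8N)^(8N)) = 9^(9N)/8^(8N) = (9^9/8^8)^N = (387420489/16777216)^N.
The square-root prefactors combine to sqrt(2π·9N) / (sqrt(2π N)·sqrt(2π·8N)) = sqrt(9 / (2π·8·N)) = sqrt(9/(16π·13n)).
Substituting N = 13n: C(117n, 13n) ~ (387420489/16777216)^(13n) · sqrt(9/(16π·13n)).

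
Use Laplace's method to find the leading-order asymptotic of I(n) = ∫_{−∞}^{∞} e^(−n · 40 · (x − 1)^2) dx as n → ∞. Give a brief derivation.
I(n) = sqrt(π/(40n))

Here φ(x) = 40 · (x − 1)^2 has its unique minimum at x* = 1 with φ(x*) = 0 and φ''(x*) = 80. Laplace's method gives
  I(n) ~ e^(−n φ(x*)) · sqrt(2π / (n · φ''(x*))) = sqrt(2π / (80n)) = sqrt(π/(40n)).
This is exact: substituting u = (x − 1)·sqrt(40n) gives I(n) = (1/sqrt(40n)) ∫_{−∞}^{∞} e^(−u^2) du = sqrt(π/(40n)).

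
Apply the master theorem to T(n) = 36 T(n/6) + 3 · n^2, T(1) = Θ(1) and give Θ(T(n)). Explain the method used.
T(n) = Θ(n^2 log n)

log_6 36 = 2, and f(n) = 3 · n^2 = Θ(n^(log_6 36)). This is Case 2 of the master theorem: T(n) = Θ(f(n) · log n) = Θ(n^2 log n).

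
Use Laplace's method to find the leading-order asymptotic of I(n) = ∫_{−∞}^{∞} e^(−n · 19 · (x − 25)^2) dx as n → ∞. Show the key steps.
I(n) = sqrt(π/(19n))

Here φ(x) = 19 · (x − 25)^2 has its unique minimum at x* = 25 with φ(x*) = 0 and φ''(x*) = 38. Laplace's method gives
  I(n) ~ e^(−n φ(x*)) · sqrt(2π / (n · φ''(x*))) = sqrt(2π / (38n)) = sqrt(π/(19n)).
This is exact: substituting u = (x − 25)·sqrt(19n) gives I(n) = (1/sqrt(19n)) ∫_{−∞}^{∞} e^(−u^2) du = sqrt(π/(19n)).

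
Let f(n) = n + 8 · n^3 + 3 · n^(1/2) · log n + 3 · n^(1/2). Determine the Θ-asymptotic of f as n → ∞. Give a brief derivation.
f(n) ∈ Θ(n^3)

Compare the terms by growth order. For large n, n^a · (log n)^b dominates n^a' · (log n)^b' iff a > a', or (a = a' and b > b'). Ranking the 4 terms shows the dominant one is 8 · n^3. Hence f(n) ∈ Θ(n^3).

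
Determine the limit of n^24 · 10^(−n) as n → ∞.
lim = 0

Exponentials with base > 1 dominate every fixed polynomial: for any fixed c, n^c / 10^n → 0 as n → ∞ (e.g. by the ratio test, or by writing 10^n = e^(n ln 10) and noting e^(n ln 10) / n^c → ∞). Hence n^24 · 10^(−n) = n^24 / 10^n → 0.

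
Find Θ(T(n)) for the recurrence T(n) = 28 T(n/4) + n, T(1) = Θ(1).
T(n) = Θ(n^(log_4 28))

Master theorem: compare f(n) = n to n^(log_4 28) where log_4 28 ≈ 2.404. Since 1 < log_4 28, we have f(n) = O(n^(log_4 28 − ε)) for some ε > 0 — Case 1. Hence T(n) = Θ(n^(log_4 28)).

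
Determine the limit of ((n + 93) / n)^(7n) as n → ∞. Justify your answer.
lim = e^651

Rewrite as (1 + 93/n)^(7n). By the standard limit (1 + x/n)^n → e^x, we have (1 + 93/n)^n → e^93, and raising to the 7th power gives e^651.
More precisely, ln[(1 + 93/n)^(7n)] = 7n · ln(1 + 93/n) = 7n · (93/n + O(1/n^2)) = 651 + O(1/n) → 651.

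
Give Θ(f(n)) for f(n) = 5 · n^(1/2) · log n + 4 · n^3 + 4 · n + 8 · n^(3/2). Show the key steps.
f(n) ∈ Θ(n^3)

Compare the terms by growth order. For large n, n^a · (log n)^b dominates n^a' · (log n)^b' iff a > a', or (a = a' and b > b'). Ranking the 4 terms shows the dominant one is 4 · n^3. Hence f(n) ∈ Θ(n^3).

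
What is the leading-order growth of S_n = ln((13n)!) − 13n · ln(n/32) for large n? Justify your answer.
S_n ~ 13n · (ln 416 − 1) + O(ln n)

Stirling: ln((13n)!) = 13n ln(13n) − 13n + O(ln n).
  S_n = 13n ln(13n) − 13n − 13n ln(n/32) + O(ln n)
      = 13n ln(13n) − 13n ln n + 13n ln 32 − 13n + O(ln n)
      = 13n ln 13 + 13n ln 32 − 13n + O(ln n)
      = 13n (ln 416 − 1) + O(ln n).
Numerically ln(416) − 1 ≈ 5.0307.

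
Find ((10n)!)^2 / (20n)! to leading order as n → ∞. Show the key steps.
((10n)!)^2/(20n)! ~ ((2π·10n)^(1/2) / sqrt(2)) · 2^(−2·10n)  →  0

Write N = 10n. Stirling: N! ~ sqrt(2π N)(N/e)^N and (2N)! ~ sqrt(2π·2N)·(2N/e)^(2N).
  (N!)^2/(2N)! ~ (2π N)^(2/2) (N/e)^(2N) / [sqrt(2π·2N) (2N/e)^(2N)]
     = (2π N)^(2/2) / sqrt(2π·2N) · (N/(2N))^(2N)
     = (2π N)^((2−1)/2) / sqrt(2) · 2^(−2N).
Since 2^2 > 1, the factor 2^(−2N) decays exponentially, so the ratio → 0. Substituting N = 10n gives the stated form.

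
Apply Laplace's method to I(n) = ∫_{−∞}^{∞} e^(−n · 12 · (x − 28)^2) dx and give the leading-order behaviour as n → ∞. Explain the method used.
I(n) = sqrt(π/(12n))

Here φ(x) = 12 · (x − 28)^2 has its unique minimum at x* = 28 with φ(x*) = 0 and φ''(x*) = 24. Laplace's method gives
  I(n) ~ e^(−n φ(x*)) · sqrt(2π / (n · φ''(x*))) = sqrt(2π / (24n)) = sqrt(π/(12n)).
This is exact: substituting u = (x − 28)·sqrt(12n) gives I(n) = (1/sqrt(12n)) ∫_{−∞}^{∞} e^(−u^2) du = sqrt(π/(12n)).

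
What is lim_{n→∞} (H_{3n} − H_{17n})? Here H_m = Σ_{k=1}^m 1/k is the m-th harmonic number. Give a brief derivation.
lim = ln(3/17)

Euler-Maclaurin gives H_m = ln m + γ + 1/(2m) + O(1/m^2). The γ and O(1/m) terms cancel in the difference:
  H_{3n} − H_{17n} = ln(3n) − ln(17n) + O(1/n) = ln(3/17) + O(1/n).
Hence the limit is ln(3/17).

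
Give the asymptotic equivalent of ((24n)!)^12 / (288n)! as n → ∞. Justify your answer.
((24n)!)^12/(288n)! ~ ((2π·24n)^(11/2) / sqrt(12)) · 12^(−12·24n)  →  0

Write N = 24n. Stirling: N! ~ sqrt(2π N)(N/e)^N and (12N)! ~ sqrt(2π·12N)·(12N/e)^(12N).
  (N!)^12/(12N)! ~ (2π N)^(12/2) (N/e)^(12N) / [sqrt(2π·12N) (12N/e)^(12N)]
     = (2π N)^(12/2) / sqrt(2π·12N) · (N/(12N))^(12N)
     = (2π N)^((12−1)/2) / sqrt(12) · 12^(−12N).
Since 12^12 > 1, the factor 12^(−12N) decays exponentially, so the ratio → 0. Substituting N = 24n gives the stated form.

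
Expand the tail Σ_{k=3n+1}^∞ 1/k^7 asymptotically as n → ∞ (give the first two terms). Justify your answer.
Σ_{k>3n} 1/k^7 = 1/(6 · (3n)^6) − 1/(2 · (3n)^7) + O(1/(3n)^8)

Compare to the integral: ∫_{3n}^∞ x^(−7) dx = [−x^(−6)/6]_{3n}^∞ = 1/((7−1)·(3n)^6). The Euler-Maclaurin correction adds −f(3n)/2 = −1/(2·(3n)^7). Euler-Maclaurin then gives
  Σ_{k>3n} 1/k^7 = ∫_{3n}^∞ dx/x^7 − 1/(2·(3n)^7) + O(1/(3n)^8).
(Equivalently this is ζ(7) − Σ_{k≤3n} 1/k^7.)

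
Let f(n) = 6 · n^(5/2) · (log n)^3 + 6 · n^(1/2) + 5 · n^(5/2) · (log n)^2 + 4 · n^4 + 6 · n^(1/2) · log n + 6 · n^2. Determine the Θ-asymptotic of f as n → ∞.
f(n) ∈ Θ(n^4)

Compare the terms by growth order. For large n, n^a · (log n)^b dominates n^a' · (log n)^b' iff a > a', or (a = a' and b > b'). Ranking the 6 terms shows the dominant one is 4 · n^4. Hence f(n) ∈ Θ(n^4).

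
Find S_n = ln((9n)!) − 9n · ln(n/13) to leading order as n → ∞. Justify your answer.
S_n ~ 9n · (ln 117 − 1) + O(ln n)

Stirling: ln((9n)!) = 9n ln(9n) − 9n + O(ln n).
  S_n = 9n ln(9n) − 9n − 9n ln(n/13) + O(ln n)
      = 9n ln(9n) − 9n ln n + 9n ln 13 − 9n + O(ln n)
      = 9n ln 9 + 9n ln 13 − 9n + O(ln n)
      = 9n (ln 117 − 1) + O(ln n).
Numerically ln(117) − 1 ≈ 3.7622.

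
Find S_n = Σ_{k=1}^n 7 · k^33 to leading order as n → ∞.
S_n ~ 7 · n^34 / 34

By integral comparison (Euler-Maclaurin), Σ_{k=1}^n 7 · k^33 = 7 · ∫_0^n x^33 dx + O(n^33) = 7 · n^34/34 + O(n^33). (Equivalently, Faulhaber's formula gives the same leading term.)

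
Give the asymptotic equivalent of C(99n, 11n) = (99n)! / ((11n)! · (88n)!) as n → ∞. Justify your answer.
C(99n, 11n) ~ (387420489/16777216)^(11n) · sqrt(9/(16π·11n))

Write N = 11n. Apply Stirling to each factorial:
  (9N)! ~ sqrt(2π·9N) · (9N/e)^(9N),
  N! ~ sqrt(2π N) · (N/e)^N,
  (8N)! ~ sqrt(2π·8N) · (8N/e)^(8N).
The exponential factors combine to (9N)^(9N) / (N^N · (8N)^(8N)) = 9^(9N)/8^(8N) = (9^9/8^8)^N = (387420489/16777216)^N.
The square-root prefactors combine to sqrt(2π·9N) / (sqrt(2π N)·sqrt(2π·8N)) = sqrt(9 / (2π·8·N)) = sqrt(9/(16π·11n)).
Substituting N = 11n: C(99n, 11n) ~ (387420489/16777216)^(11n) · sqrt(9/(16π·11n)).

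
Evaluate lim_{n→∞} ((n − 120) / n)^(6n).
lim = e^(−720)

Rewrite as (1 − 120/n)^(6n). By the standard limit (1 + x/n)^n → e^x, we have (1 − 120/n)^n → e^(−120), and raising to the 6th power gives e^(−720).
More precisely, ln[(1 − 120/n)^(6n)] = 6n · ln(1 − 120/n) = 6n · (-120/n + O(1/n^2)) = -720 + O(1/n) → -720.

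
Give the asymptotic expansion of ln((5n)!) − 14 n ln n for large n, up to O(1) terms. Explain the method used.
ln((5n)!) − 14 n ln n = −9 n ln n + 5(ln 5 − 1) n + (1/2) ln(2π·5n) + O(1/n)

Stirling: ln((5n)!) = 5n ln(5n) − 5n + (1/2) ln(2π·5n) + O(1/n).
Expand 5n ln(5n) = 5n (ln n + ln 5) = 5n ln n + 5n ln 5.
Subtract 14n ln n: leading term is (5 − 14) n ln n = −9 n ln n. The next term is 5n ln 5 − 5n = 5(ln 5 − 1) n. Then the (1/2) ln(2π·5n) correction.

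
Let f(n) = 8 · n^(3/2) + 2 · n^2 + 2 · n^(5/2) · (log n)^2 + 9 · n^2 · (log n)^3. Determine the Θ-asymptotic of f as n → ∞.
f(n) ∈ Θ(n^(5/2) · (log n)^2)

Compare the terms by growth order. For large n, n^a · (log n)^b dominates n^a' · (log n)^b' iff a > a', or (a = a' and b > b'). Ranking the 4 terms shows the dominant one is 2 · n^(5/2) · (log n)^2. Hence f(n) ∈ Θ(n^(5/2) · (log n)^2).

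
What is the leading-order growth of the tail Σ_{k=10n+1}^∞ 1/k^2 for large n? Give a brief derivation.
Σ_{k>10n} 1/k^2 ~ 1/(1 · (10n))

Compare to the integral: ∫_{10n}^∞ x^(−2) dx = [−x^(−1)/1]_{10n}^∞ = 1/((2−1)·(10n)). Euler-Maclaurin then gives
  Σ_{k>10n} 1/k^2 = ∫_{10n}^∞ dx/x^2 − 1/(2·(10n)^2) + O(1/(10n)^3).
(Equivalently this is ζ(2) − Σ_{k≤10n} 1/k^2.)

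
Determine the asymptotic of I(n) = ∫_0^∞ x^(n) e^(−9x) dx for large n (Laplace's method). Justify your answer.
I(n) ~ (sqrt(2π·n) / 9) · (n/(9e))^(n)

Write the integrand as exp(n ln x − 9x) and set f(x) = n ln x − 9x. Then f'(x) = n/x − 9 = 0 at x* = n/9, and f''(x*) = −n/x*^2 = −9^2/(n). Laplace's method (interior maximum) gives
  I(n) ~ e^(f(x*)) · sqrt(2π / |f''(x*)|)
        = exp(n ln(n/9) − n) · sqrt(2π · n / 9^2)
        = (n/9)^(n) e^(−n) · sqrt(2π·n) / 9
        = (sqrt(2π·n) / 9) · (n/(9e))^(n).
This matches Γ(n+1)/9^(n+1) with Stirling applied to Γ.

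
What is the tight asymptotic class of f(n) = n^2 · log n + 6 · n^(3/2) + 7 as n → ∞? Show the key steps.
f(n) ∈ Θ(n^2 · log n)

Compare the terms by growth order. For large n, n^a · (log n)^b dominates n^a' · (log n)^b' iff a > a', or (a = a' and b > b'). Ranking the 3 terms shows the dominant one is n^2 · log n. Hence f(n) ∈ Θ(n^2 · log n).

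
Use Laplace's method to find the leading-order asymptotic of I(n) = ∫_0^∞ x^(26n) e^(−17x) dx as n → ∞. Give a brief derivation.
I(n) ~ (sqrt(2π·26n) / 17) · (26n/(17e))^(26n)

Write the integrand as exp(26n ln x − 17x) and set f(x) = 26n ln x − 17x. Then f'(x) = 26n/x − 17 = 0 at x* = 26n/17, and f''(x*) = −26n/x*^2 = −17^2/(26n). Laplace's method (interior maximum) gives
  I(n) ~ e^(f(x*)) · sqrt(2π / |f''(x*)|)
        = exp(26n ln(26n/17) − 26n) · sqrt(2π · 26n / 17^2)
        = (26n/17)^(26n) e^(−26n) · sqrt(2π·26n) / 17
        = (sqrt(2π·26n) / 17) · (26n/(17e))^(26n).
This matches Γ(26n+1)/17^(26n+1) with Stirling applied to Γ.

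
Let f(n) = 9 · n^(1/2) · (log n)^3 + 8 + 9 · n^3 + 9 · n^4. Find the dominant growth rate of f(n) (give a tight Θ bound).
f(n) ∈ Θ(n^4)

Compare the terms by growth order. For large n, n^a · (log n)^b dominates n^a' · (log n)^b' iff a > a', or (a = a' and b > b'). Ranking the 4 terms shows the dominant one is 9 · n^4. Hence f(n) ∈ Θ(n^4).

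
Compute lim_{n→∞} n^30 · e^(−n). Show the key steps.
lim = 0

Exponentials with base > 1 dominate every fixed polynomial: for any fixed c, n^c / e^n → 0 as n → ∞ (e.g. by the ratio test, or since e^n grows faster than any power of n). Hence n^30 · e^(−n) = n^30 / e^n → 0.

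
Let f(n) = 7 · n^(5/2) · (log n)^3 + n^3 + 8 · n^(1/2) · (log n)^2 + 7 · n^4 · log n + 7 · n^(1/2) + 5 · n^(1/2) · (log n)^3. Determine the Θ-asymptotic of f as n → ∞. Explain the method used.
f(n) ∈ Θ(n^4 · log n)

Compare the terms by growth order. For large n, n^a · (log n)^b dominates n^a' · (log n)^b' iff a > a', or (a = a' and b > b'). Ranking the 6 terms shows the dominant one is 7 · n^4 · log n. Hence f(n) ∈ Θ(n^4 · log n).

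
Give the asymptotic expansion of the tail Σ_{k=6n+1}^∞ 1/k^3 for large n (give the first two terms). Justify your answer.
Σ_{k>6n} 1/k^3 = 1/(2 · (6n)^2) − 1/(2 · (6n)^3) + O(1/(6n)^4)

Compare to the integral: ∫_{6n}^∞ x^(−3) dx = [−x^(−2)/2]_{6n}^∞ = 1/((3−1)·(6n)^2). The Euler-Maclaurin correction adds −f(6n)/2 = −1/(2·(6n)^3). Euler-Maclaurin then gives
  Σ_{k>6n} 1/k^3 = ∫_{6n}^∞ dx/x^3 − 1/(2·(6n)^3) + O(1/(6n)^4).
(Equivalently this is ζ(3) − Σ_{k≤6n} 1/k^3.)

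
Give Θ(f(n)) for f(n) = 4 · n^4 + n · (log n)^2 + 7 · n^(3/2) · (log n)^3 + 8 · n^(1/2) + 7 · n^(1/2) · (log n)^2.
f(n) ∈ Θ(n^4)

Compare the terms by growth order. For large n, n^a · (log n)^b dominates n^a' · (log n)^b' iff a > a', or (a = a' and b > b'). Ranking the 5 terms shows the dominant one is 4 · n^4. Hence f(n) ∈ Θ(n^4).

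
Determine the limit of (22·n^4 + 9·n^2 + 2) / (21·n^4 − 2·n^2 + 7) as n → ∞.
lim = 22/21

For large n the leading n^4 terms dominate both numerator and denominator. Dividing top and bottom by n^4, every other term tends to 0, leaving 22/21.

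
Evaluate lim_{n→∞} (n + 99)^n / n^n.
lim = e^99

Rewrite as (1 + 99/n)^(n). By the standard limit (1 + x/n)^n → e^x, we have (1 + 99/n)^n → e^99, and raising to the 1st power gives e^99.
More precisely, ln[(1 + 99/n)^(n)] = n · ln(1 + 99/n) = n · (99/n + O(1/n^2)) = 99 + O(1/n) → 99.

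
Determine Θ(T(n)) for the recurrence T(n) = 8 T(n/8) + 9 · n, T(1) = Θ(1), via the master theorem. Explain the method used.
T(n) = Θ(n log n)

log_8 8 = 1, and f(n) = 9 · n = Θ(n^(log_8 8)). This is Case 2 of the master theorem: T(n) = Θ(f(n) · log n) = Θ(n log n).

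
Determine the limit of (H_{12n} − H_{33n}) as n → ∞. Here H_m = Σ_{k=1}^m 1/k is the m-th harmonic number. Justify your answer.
lim = ln(12/33) = ln(4/11)

Euler-Maclaurin gives H_m = ln m + γ + 1/(2m) + O(1/m^2). The γ and O(1/m) terms cancel in the difference:
  H_{12n} − H_{33n} = ln(12n) − ln(33n) + O(1/n) = ln(12/33) + O(1/n).
Hence the limit is ln(12/33) = ln(4/11).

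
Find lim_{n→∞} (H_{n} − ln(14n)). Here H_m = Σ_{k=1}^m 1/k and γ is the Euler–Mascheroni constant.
lim = −ln 14 + γ

By Euler-Maclaurin, H_m = ln m + γ + O(1/m). So
  H_{n} − ln(14n) = ln(n) + γ − ln(14n) + O(1/n)
                       = ln(1/14) + γ + O(1/n).
Hence the limit is ln(1/14) + γ.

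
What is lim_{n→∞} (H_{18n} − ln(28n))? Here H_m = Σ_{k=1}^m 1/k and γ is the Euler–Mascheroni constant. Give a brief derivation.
lim = ln(9/14) + γ

By Euler-Maclaurin, H_m = ln m + γ + O(1/m). So
  H_{18n} − ln(28n) = ln(18n) + γ − ln(28n) + O(1/n)
                       = ln(18/28) + γ + O(1/n).
Hence the limit is ln(18/28) + γ (= ln(9/14)).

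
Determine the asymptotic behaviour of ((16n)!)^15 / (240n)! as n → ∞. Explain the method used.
((16n)!)^15/(240n)! ~ ((2π·16n)^(14/2) / sqrt(15)) · 15^(−15·16n)  →  0

Write N = 16n. Stirling: N! ~ sqrt(2π N)(N/e)^N and (15N)! ~ sqrt(2π·15N)·(15N/e)^(15N).
  (N!)^15/(15N)! ~ (2π N)^(15/2) (N/e)^(15N) / [sqrt(2π·15N) (15N/e)^(15N)]
     = (2π N)^(15/2) / sqrt(2π·15N) · (N/(15N))^(15N)
     = (2π N)^((15−1)/2) / sqrt(15) · 15^(−15N).
Since 15^15 > 1, the factor 15^(−15N) decays exponentially, so the ratio → 0. Substituting N = 16n gives the stated form.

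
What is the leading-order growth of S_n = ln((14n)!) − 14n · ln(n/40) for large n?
S_n ~ 14n · (ln 560 − 1) + O(ln n)

Stirling: ln((14n)!) = 14n ln(14n) − 14n + O(ln n).
  S_n = 14n ln(14n) − 14n − 14n ln(n/40) + O(ln n)
      = 14n ln(14n) − 14n ln n + 14n ln 40 − 14n + O(ln n)
      = 14n ln 14 + 14n ln 40 − 14n + O(ln n)
      = 14n (ln 560 − 1) + O(ln n).
Numerically ln(560) − 1 ≈ 5.3279.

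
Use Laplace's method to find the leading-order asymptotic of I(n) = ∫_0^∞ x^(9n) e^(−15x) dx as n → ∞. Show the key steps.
I(n) ~ (sqrt(2π·9n) / 15) · (9n/(15e))^(9n)

Write the integrand as exp(9n ln x − 15x) and set f(x) = 9n ln x − 15x. Then f'(x) = 9n/x − 15 = 0 at x* = 9n/15, and f''(x*) = −9n/x*^2 = −15^2/(9n). Laplace's method (interior maximum) gives
  I(n) ~ e^(f(x*)) · sqrt(2π / |f''(x*)|)
        = exp(9n ln(9n/15) − 9n) · sqrt(2π · 9n / 15^2)
        = (9n/15)^(9n) e^(−9n) · sqrt(2π·9n) / 15
        = (sqrt(2π·9n) / 15) · (9n/(15e))^(9n).
This matches Γ(9n+1)/15^(9n+1) with Stirling applied to Γ.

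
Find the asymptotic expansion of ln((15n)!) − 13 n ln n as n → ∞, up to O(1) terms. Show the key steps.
ln((15n)!) − 13 n ln n = 2 n ln n + 15(ln 15 − 1) n + (1/2) ln(2π·15n) + O(1/n)

Stirling: ln((15n)!) = 15n ln(15n) − 15n + (1/2) ln(2π·15n) + O(1/n).
Expand 15n ln(15n) = 15n (ln n + ln 15) = 15n ln n + 15n ln 15.
Subtract 13n ln n: leading term is (15 − 13) n ln n = 2 n ln n. The next term is 15n ln 15 − 15n = 15(ln 15 − 1) n. Then the (1/2) ln(2π·15n) correction.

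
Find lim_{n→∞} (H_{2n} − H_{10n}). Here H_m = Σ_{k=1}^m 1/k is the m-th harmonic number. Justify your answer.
lim = ln(2/10) = −ln 5

Euler-Maclaurin gives H_m = ln m + γ + 1/(2m) + O(1/m^2). The γ and O(1/m) terms cancel in the difference:
  H_{2n} − H_{10n} = ln(2n) − ln(10n) + O(1/n) = ln(2/10) + O(1/n).
Hence the limit is ln(2/10) = −ln 5.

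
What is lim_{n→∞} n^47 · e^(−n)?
lim = 0

Exponentials with base > 1 dominate every fixed polynomial: for any fixed c, n^c / e^n → 0 as n → ∞ (e.g. by the ratio test, or since e^n grows faster than any power of n). Hence n^47 · e^(−n) = n^47 / e^n → 0.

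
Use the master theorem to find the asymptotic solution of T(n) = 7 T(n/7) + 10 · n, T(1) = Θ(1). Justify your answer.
T(n) = Θ(n log n)

log_7 7 = 1, and f(n) = 10 · n = Θ(n^(log_7 7)). This is Case 2 of the master theorem: T(n) = Θ(f(n) · log n) = Θ(n log n).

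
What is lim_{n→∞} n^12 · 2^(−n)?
lim = 0

Exponentials with base > 1 dominate every fixed polynomial: for any fixed c, n^c / 2^n → 0 as n → ∞ (e.g. by the ratio test, or by writing 2^n = e^(n ln 2) and noting e^(n ln 2) / n^c → ∞). Hence n^12 · 2^(−n) = n^12 / 2^n → 0.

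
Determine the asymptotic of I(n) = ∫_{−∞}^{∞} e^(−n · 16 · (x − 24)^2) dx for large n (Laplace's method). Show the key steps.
I(n) = sqrt(π/(16n))

Here φ(x) = 16 · (x − 24)^2 has its unique minimum at x* = 24 with φ(x*) = 0 and φ''(x*) = 32. Laplace's method gives
  I(n) ~ e^(−n φ(x*)) · sqrt(2π / (n · φ''(x*))) = sqrt(2π / (32n)) = sqrt(π/(16n)).
This is exact: substituting u = (x − 24)·sqrt(16n) gives I(n) = (1/sqrt(16n)) ∫_{−∞}^{∞} e^(−u^2) du = sqrt(π/(16n)).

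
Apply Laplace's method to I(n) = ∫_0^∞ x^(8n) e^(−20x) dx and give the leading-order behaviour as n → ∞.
I(n) ~ (sqrt(2π·8n) / 20) · (8n/(20e))^(8n)

Write the integrand as exp(8n ln x − 20x) and set f(x) = 8n ln x − 20x. Then f'(x) = 8n/x − 20 = 0 at x* = 8n/20, and f''(x*) = −8n/x*^2 = −20^2/(8n). Laplace's method (interior maximum) gives
  I(n) ~ e^(f(x*)) · sqrt(2π / |f''(x*)|)
        = exp(8n ln(8n/20) − 8n) · sqrt(2π · 8n / 20^2)
        = (8n/20)^(8n) e^(−8n) · sqrt(2π·8n) / 20
        = (sqrt(2π·8n) / 20) · (8n/(20e))^(8n).
This matches Γ(8n+1)/20^(8n+1) with Stirling applied to Γ.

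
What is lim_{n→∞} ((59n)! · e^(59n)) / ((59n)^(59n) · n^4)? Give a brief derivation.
lim = 0

Stirling: (59n)! ~ sqrt(2π·59n) · (59n/e)^(59n). Hence
  (59n)! · e^(59n) / (59n)^(59n) ~ sqrt(2π·59n).
Dividing by n^4: sqrt(2π·59n) / n^4 = sqrt(2π·59) · n^((1−8)/2), so the expression behaves like sqrt(2π·59) · n^((1−8)/2) → 0.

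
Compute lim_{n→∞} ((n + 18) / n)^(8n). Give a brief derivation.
lim = e^144

Rewrite as (1 + 18/n)^(8n). By the standard limit (1 + x/n)^n → e^x, we have (1 + 18/n)^n → e^18, and raising to the 8th power gives e^144.
More precisely, ln[(1 + 18/n)^(8n)] = 8n · ln(1 + 18/n) = 8n · (18/n + O(1/n^2)) = 144 + O(1/n) → 144.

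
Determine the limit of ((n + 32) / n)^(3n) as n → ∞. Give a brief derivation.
lim = e^96

Rewrite as (1 + 32/n)^(3n). By the standard limit (1 + x/n)^n → e^x, we have (1 + 32/n)^n → e^32, and raising to the 3rd power gives e^96.
More precisely, ln[(1 + 32/n)^(3n)] = 3n · ln(1 + 32/n) = 3n · (32/n + O(1/n^2)) = 96 + O(1/n) → 96.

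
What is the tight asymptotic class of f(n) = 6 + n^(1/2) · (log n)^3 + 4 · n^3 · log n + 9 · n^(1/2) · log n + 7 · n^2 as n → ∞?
f(n) ∈ Θ(n^3 · log n)

Compare the terms by growth order. For large n, n^a · (log n)^b dominates n^a' · (log n)^b' iff a > a', or (a = a' and b > b'). Ranking the 5 terms shows the dominant one is 4 · n^3 · log n. Hence f(n) ∈ Θ(n^3 · log n).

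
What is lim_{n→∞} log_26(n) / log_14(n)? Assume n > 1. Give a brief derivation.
lim = ln(14) / ln(26) = log_26(14)

Change of base: log_26(n) = ln n / ln 26 and log_14(n) = ln n / ln 14. The ratio is (ln n / ln 26) · (ln 14 / ln n) = ln 14 / ln 26, a constant independent of n. So the limit is ln 14 / ln 26 = log_26(14).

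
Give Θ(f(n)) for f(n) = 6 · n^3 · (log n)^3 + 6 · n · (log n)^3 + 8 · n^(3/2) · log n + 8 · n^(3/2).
f(n) ∈ Θ(n^3 · (log n)^3)

Compare the terms by growth order. For large n, n^a · (log n)^b dominates n^a' · (log n)^b' iff a > a', or (a = a' and b > b'). Ranking the 4 terms shows the dominant one is 6 · n^3 · (log n)^3. Hence f(n) ∈ Θ(n^3 · (log n)^3).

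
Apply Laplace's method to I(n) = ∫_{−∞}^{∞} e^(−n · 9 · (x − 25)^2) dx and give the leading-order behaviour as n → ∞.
I(n) = sqrt(π/(9n))

Here φ(x) = 9 · (x − 25)^2 has its unique minimum at x* = 25 with φ(x*) = 0 and φ''(x*) = 18. Laplace's method gives
  I(n) ~ e^(−n φ(x*)) · sqrt(2π / (n · φ''(x*))) = sqrt(2π / (18n)) = sqrt(π/(9n)).
This is exact: substituting u = (x − 25)·sqrt(9n) gives I(n) = (1/sqrt(9n)) ∫_{−∞}^{∞} e^(−u^2) du = sqrt(π/(9n)).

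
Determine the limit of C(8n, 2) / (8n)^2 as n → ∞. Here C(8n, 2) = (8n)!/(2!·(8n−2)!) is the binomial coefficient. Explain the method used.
lim = 1/2! = 1/2

With N = 8n → ∞: C(N, 2) / N^2 = [N(N−1)…(N−1)] / (2! · N^2) = (1/2!) · 1 · (1 − 1/(8n)). Each factor → 1 as N → ∞, so the limit is 1/2! = 1/2.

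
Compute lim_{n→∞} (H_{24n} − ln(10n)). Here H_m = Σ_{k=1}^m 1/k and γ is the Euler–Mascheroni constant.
lim = ln(12/5) + γ

By Euler-Maclaurin, H_m = ln m + γ + O(1/m). So
  H_{24n} − ln(10n) = ln(24n) + γ − ln(10n) + O(1/n)
                       = ln(24/10) + γ + O(1/n).
Hence the limit is ln(24/10) + γ (= ln(12/5)).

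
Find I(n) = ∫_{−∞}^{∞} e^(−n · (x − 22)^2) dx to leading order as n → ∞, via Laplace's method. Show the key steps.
I(n) = sqrt(π/n)

Here φ(x) = (x − 22)^2 has its unique minimum at x* = 22 with φ(x*) = 0 and φ''(x*) = 2. Laplace's method gives
  I(n) ~ e^(−n φ(x*)) · sqrt(2π / (n · φ''(x*))) = sqrt(2π / (2n)) = sqrt(π/n).
This is exact: substituting u = (x − 22)·sqrt(n) gives I(n) = (1/sqrt(n)) ∫_{−∞}^{∞} e^(−u^2) du = sqrt(π/n).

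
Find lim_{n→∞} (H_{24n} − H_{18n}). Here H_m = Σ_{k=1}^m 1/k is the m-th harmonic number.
lim = ln(24/18) = ln(4/3)

Euler-Maclaurin gives H_m = ln m + γ + 1/(2m) + O(1/m^2). The γ and O(1/m) terms cancel in the difference:
  H_{24n} − H_{18n} = ln(24n) − ln(18n) + O(1/n) = ln(24/18) + O(1/n).
Hence the limit is ln(24/18) = ln(4/3).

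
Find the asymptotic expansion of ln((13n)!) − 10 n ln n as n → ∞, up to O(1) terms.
ln((13n)!) − 10 n ln n = 3 n ln n + 13(ln 13 − 1) n + (1/2) ln(2π·13n) + O(1/n)

Stirling: ln((13n)!) = 13n ln(13n) − 13n + (1/2) ln(2π·13n) + O(1/n).
Expand 13n ln(13n) = 13n (ln n + ln 13) = 13n ln n + 13n ln 13.
Subtract 10n ln n: leading term is (13 − 10) n ln n = 3 n ln n. The next term is 13n ln 13 − 13n = 13(ln 13 − 1) n. Then the (1/2) ln(2π·13n) correction.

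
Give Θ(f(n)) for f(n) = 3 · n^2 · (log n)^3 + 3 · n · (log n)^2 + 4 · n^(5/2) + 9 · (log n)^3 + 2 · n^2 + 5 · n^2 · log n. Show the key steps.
f(n) ∈ Θ(n^(5/2))

Compare the terms by growth order. For large n, n^a · (log n)^b dominates n^a' · (log n)^b' iff a > a', or (a = a' and b > b'). Ranking the 6 terms shows the dominant one is 4 · n^(5/2). Hence f(n) ∈ Θ(n^(5/2)).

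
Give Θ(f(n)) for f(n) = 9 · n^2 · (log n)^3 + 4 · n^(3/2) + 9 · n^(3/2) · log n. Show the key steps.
f(n) ∈ Θ(n^2 · (log n)^3)

Compare the terms by growth order. For large n, n^a · (log n)^b dominates n^a' · (log n)^b' iff a > a', or (a = a' and b > b'). Ranking the 3 terms shows the dominant one is 9 · n^2 · (log n)^3. Hence f(n) ∈ Θ(n^2 · (log n)^3).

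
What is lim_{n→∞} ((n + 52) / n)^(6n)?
lim = e^312

Rewrite as (1 + 52/n)^(6n). By the standard limit (1 + x/n)^n → e^x, we have (1 + 52/n)^n → e^52, and raising to the 6th power gives e^312.
More precisely, ln[(1 + 52/n)^(6n)] = 6n · ln(1 + 52/n) = 6n · (52/n + O(1/n^2)) = 312 + O(1/n) → 312.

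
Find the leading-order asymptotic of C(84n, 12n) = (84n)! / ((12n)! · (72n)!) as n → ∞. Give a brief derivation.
C(84n, 12n) ~ (823543/46656)^(12n) · sqrt(7/(12π·12n))

Write N = 12n. Apply Stirling to each factorial:
  (7N)! ~ sqrt(2π·7N) · (7N/e)^(7N),
  N! ~ sqrt(2π N) · (N/e)^N,
  (6N)! ~ sqrt(2π·6N) · (6N/e)^(6N).
The exponential factors combine to (7N)^(7N) / (N^N · (6N)^(6N)) = 7^(7N)/6^(6N) = (7^7/6^6)^N = (823543/46656)^N.
The square-root prefactors combine to sqrt(2π·7N) / (sqrt(2π N)·sqrt(2π·6N)) = sqrt(7 / (2π·6·N)) = sqrt(7/(12π·12n)).
Substituting N = 12n: C(84n, 12n) ~ (823543/46656)^(12n) · sqrt(7/(12π·12n)).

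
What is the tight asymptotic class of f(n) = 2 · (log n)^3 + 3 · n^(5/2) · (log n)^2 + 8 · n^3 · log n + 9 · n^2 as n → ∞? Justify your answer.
f(n) ∈ Θ(n^3 · log n)

Compare the terms by growth order. For large n, n^a · (log n)^b dominates n^a' · (log n)^b' iff a > a', or (a = a' and b > b'). Ranking the 4 terms shows the dominant one is 8 · n^3 · log n. Hence f(n) ∈ Θ(n^3 · log n).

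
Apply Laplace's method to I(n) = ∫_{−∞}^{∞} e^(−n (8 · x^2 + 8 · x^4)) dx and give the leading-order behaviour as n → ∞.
I(n) ~ sqrt(π/(8n))

φ(x) = 8 · x^2 + 8 · x^4 has its unique global minimum at x* = 0 (since φ'(x) = 16x + 32x^3 = 0 only at x = 0 for real x with both coefficients positive, and φ → ∞ as |x| → ∞). At x* = 0, φ(0) = 0 and φ''(0) = 16. Laplace's method then gives
  I(n) ~ sqrt(2π / (n · φ''(0))) · e^(−n φ(0)) = sqrt(2π / (16n)) = sqrt(π/(8n)).
The 8 · x^4 term contributes only at subleading order (an O(1/n) relative correction).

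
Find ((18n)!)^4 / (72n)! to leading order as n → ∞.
((18n)!)^4/(72n)! ~ ((2π·18n)^(3/2) / 2) · 4^(−4·18n)  →  0

Write N = 18n. Stirling: N! ~ sqrt(2π N)(N/e)^N and (4N)! ~ sqrt(2π·4N)·(4N/e)^(4N).
  (N!)^4/(4N)! ~ (2π N)^(4/2) (N/e)^(4N) / [sqrt(2π·4N) (4N/e)^(4N)]
     = (2π N)^(4/2) / sqrt(2π·4N) · (N/(4N))^(4N)
     = (2π N)^((4−1)/2) / 2 · 4^(−4N).
Since 4^4 > 1, the factor 4^(−4N) decays exponentially, so the ratio → 0. Substituting N = 18n gives the stated form.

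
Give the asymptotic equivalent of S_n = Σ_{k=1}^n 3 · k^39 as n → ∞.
S_n ~ 3 · n^40 / 40

By integral comparison (Euler-Maclaurin), Σ_{k=1}^n 3 · k^39 = 3 · ∫_0^n x^39 dx + O(n^39) = 3 · n^40/40 + O(n^39). (Equivalently, Faulhaber's formula gives the same leading term.)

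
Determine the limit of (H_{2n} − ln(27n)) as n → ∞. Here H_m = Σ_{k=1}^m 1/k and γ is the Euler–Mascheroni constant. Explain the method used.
lim = ln(2/27) + γ

By Euler-Maclaurin, H_m = ln m + γ + O(1/m). So
  H_{2n} − ln(27n) = ln(2n) + γ − ln(27n) + O(1/n)
                       = ln(2/27) + γ + O(1/n).
Hence the limit is ln(2/27) + γ.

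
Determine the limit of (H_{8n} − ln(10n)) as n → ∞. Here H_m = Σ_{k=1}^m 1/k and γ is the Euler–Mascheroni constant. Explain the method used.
lim = ln(4/5) + γ

By Euler-Maclaurin, H_m = ln m + γ + O(1/m). So
  H_{8n} − ln(10n) = ln(8n) + γ − ln(10n) + O(1/n)
                       = ln(8/10) + γ + O(1/n).
Hence the limit is ln(8/10) + γ (= ln(4/5)).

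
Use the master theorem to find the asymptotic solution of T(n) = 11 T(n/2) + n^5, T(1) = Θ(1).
T(n) = Θ(n^5)

log_2 11 ≈ 3.459. f(n) = n^5 dominates n^(log_2 11) since 5 > 3.459, and the regularity condition a·f(n/b) = 11·(n/2)^5 = (11/32)·n^5 ≤ c·f(n) holds with c = 11/32 ≈ 0.344 < 1. So this is Case 3: T(n) = Θ(f(n)) = Θ(n^5).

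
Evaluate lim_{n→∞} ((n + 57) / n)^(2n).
lim = e^114

Rewrite as (1 + 57/n)^(2n). By the standard limit (1 + x/n)^n → e^x, we have (1 + 57/n)^n → e^57, and raising to the 2nd power gives e^114.
More precisely, ln[(1 + 57/n)^(2n)] = 2n · ln(1 + 57/n) = 2n · (57/n + O(1/n^2)) = 114 + O(1/n) → 114.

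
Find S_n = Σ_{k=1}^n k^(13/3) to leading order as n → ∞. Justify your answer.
S_n ~ (3/16) · n^(16/3)

Integral comparison: Σ_{k=1}^n k^(13/3) = ∫_0^n x^(13/3) dx + O(n^(13/3)). The integral is n^(1 + 13/3) / (1 + 13/3) = n^((13+3)/3) / ((13+3)/3) = (3/16) · n^(16/3).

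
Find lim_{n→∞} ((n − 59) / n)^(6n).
lim = e^(−354)

Rewrite as (1 − 59/n)^(6n). By the standard limit (1 + x/n)^n → e^x, we have (1 − 59/n)^n → e^(−59), and raising to the 6th power gives e^(−354).
More precisely, ln[(1 − 59/n)^(6n)] = 6n · ln(1 − 59/n) = 6n · (-59/n + O(1/n^2)) = -354 + O(1/n) → -354.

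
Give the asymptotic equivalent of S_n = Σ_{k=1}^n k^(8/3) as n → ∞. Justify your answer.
S_n ~ (3/11) · n^(11/3)

Integral comparison: Σ_{k=1}^n k^(8/3) = ∫_0^n x^(8/3) dx + O(n^(8/3)). The integral is n^(1 + 8/3) / (1 + 8/3) = n^((8+3)/3) / ((8+3)/3) = (3/11) · n^(11/3).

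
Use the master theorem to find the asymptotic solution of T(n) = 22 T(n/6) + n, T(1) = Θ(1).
T(n) = Θ(n^(log_6 22))

Master theorem: compare f(n) = n to n^(log_6 22) where log_6 22 ≈ 1.725. Since 1 < log_6 22, we have f(n) = O(n^(log_6 22 − ε)) for some ε > 0 — Case 1. Hence T(n) = Θ(n^(log_6 22)).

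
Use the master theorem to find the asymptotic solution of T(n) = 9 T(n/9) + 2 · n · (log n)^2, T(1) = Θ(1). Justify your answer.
T(n) = Θ(n · (log n)^3)

Here log_9 9 = 1 and f(n) = 2 · n · (log n)^2 = Θ(n^(log_9 9) · (log n)^2). This is the extended Case 2 of the master theorem (f matches the critical exponent up to log factors), giving T(n) = Θ(n^(log_9 9) · (log n)^(2+1)) = Θ(n · (log n)^3).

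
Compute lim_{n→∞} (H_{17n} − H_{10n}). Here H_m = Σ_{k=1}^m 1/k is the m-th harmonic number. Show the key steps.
lim = ln(17/10)

Euler-Maclaurin gives H_m = ln m + γ + 1/(2m) + O(1/m^2). The γ and O(1/m) terms cancel in the difference:
  H_{17n} − H_{10n} = ln(17n) − ln(10n) + O(1/n) = ln(17/10) + O(1/n).
Hence the limit is ln(17/10).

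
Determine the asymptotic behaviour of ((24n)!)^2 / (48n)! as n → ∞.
((24n)!)^2/(48n)! ~ ((2π·24n)^(1/2) / sqrt(2)) · 2^(−2·24n)  →  0

Write N = 24n. Stirling: N! ~ sqrt(2π N)(N/e)^N and (2N)! ~ sqrt(2π·2N)·(2N/e)^(2N).
  (N!)^2/(2N)! ~ (2π N)^(2/2) (N/e)^(2N) / [sqrt(2π·2N) (2N/e)^(2N)]
     = (2π N)^(2/2) / sqrt(2π·2N) · (N/(2N))^(2N)
     = (2π N)^((2−1)/2) / sqrt(2) · 2^(−2N).
Since 2^2 > 1, the factor 2^(−2N) decays exponentially, so the ratio → 0. Substituting N = 24n gives the stated form.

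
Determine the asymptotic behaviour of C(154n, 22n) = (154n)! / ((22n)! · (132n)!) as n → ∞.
C(154n, 22n) ~ (823543/46656)^(22n) · sqrt(7/(12π·22n))

Write N = 22n. Apply Stirling to each factorial:
  (7N)! ~ sqrt(2π·7N) · (7N/e)^(7N),
  N! ~ sqrt(2π N) · (N/e)^N,
  (6N)! ~ sqrt(2π·6N) · (6N/e)^(6N).
The exponential factors combine to (7N)^(7N) / (N^N · (6N)^(6N)) = 7^(7N)/6^(6N) = (7^7/6^6)^N = (823543/46656)^N.
The square-root prefactors combine to sqrt(2π·7N) / (sqrt(2π N)·sqrt(2π·6N)) = sqrt(7 / (2π·6·N)) = sqrt(7/(12π·22n)).
Substituting N = 22n: C(154n, 22n) ~ (823543/46656)^(22n) · sqrt(7/(12π·22n)).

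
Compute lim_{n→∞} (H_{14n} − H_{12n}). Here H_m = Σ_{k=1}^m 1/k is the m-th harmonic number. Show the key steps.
lim = ln(14/12) = ln(7/6)

Euler-Maclaurin gives H_m = ln m + γ + 1/(2m) + O(1/m^2). The γ and O(1/m) terms cancel in the difference:
  H_{14n} − H_{12n} = ln(14n) − ln(12n) + O(1/n) = ln(14/12) + O(1/n).
Hence the limit is ln(14/12) = ln(7/6).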